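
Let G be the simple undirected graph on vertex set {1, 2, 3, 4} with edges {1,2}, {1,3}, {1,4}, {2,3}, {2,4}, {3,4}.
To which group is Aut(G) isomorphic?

S_4

Every vertex has degree 3, so G is the complete graph K_4. Any permutation of the 4 vertices preserves K_4, so Aut(K_4) = S_4 of order 4! = 24.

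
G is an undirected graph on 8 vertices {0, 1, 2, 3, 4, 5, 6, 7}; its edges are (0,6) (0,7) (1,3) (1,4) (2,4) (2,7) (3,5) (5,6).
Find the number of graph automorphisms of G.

16

Every vertex has degree 2 and the graph is connected, so G is the 8-cycle C_8. The automorphisms of the 8-cycle are exactly the symmetries of a regular 8-gon: the dihedral group D_8, |D_8| = 16.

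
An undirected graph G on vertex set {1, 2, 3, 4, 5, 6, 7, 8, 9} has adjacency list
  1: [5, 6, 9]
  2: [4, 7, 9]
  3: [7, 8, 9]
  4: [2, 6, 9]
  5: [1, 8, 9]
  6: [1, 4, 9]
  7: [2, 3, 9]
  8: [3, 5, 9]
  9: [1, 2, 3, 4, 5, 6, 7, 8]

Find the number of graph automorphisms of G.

16

Vertex 9 is the unique vertex of degree 8; the remaining 8 vertices each have degree 3 and induce a cycle, so G is the wheel on 9 vertices with hub 9. Every automorphism fixes the hub and acts on the rim 8-cycle, so Aut(G) ≅ Aut(C_8) = D_8 of order 16.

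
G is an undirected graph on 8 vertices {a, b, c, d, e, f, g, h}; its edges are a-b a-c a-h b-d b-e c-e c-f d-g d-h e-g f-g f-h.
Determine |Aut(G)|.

48

G is 3-regular and bipartite on 2^3 = 8 vertices with girth 4; it is the hypercube graph Q_3. The symmetry group of the 3-cube is the hyperoctahedral group B_3 = Z_2 ≀ S_3, of order 2^3·3! = 48.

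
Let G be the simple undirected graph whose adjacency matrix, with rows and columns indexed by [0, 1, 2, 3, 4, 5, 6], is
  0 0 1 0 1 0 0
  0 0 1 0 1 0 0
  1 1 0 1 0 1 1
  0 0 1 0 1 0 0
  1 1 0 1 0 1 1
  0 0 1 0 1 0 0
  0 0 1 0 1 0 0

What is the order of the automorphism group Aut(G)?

240

The vertices split by degree into {2, 4} (degree 5) and {0, 1, 3, 5, 6} (degree 2); every edge runs between the two parts, so G is the complete bipartite graph K_{2,5}. The parts have unequal sizes, so no automorphism swaps them; each part is permuted independently, giving S_2 × S_5 of order 2!·5! = 240.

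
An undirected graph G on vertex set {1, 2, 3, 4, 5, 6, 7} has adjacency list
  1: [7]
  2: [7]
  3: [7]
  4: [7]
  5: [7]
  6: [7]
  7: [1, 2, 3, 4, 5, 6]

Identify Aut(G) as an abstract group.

S_6

Vertex 7 has degree 6 and every other vertex has degree 1, so G is the star K_{1,6} with centre 7. The 6 leaves are pairwise interchangeable while the centre is fixed, giving Aut(G) = S_6.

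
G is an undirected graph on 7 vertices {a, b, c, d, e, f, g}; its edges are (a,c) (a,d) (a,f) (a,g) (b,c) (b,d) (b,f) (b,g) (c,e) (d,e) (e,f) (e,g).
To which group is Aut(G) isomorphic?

The vertices split by degree into {a, b, e} (degree 4) and {c, d, f, g} (degree 3); every edge runs between the two parts, so G is the complete bipartite graph K_{3,4}. Automorphisms preserve the bipartition setwise (since the parts differ in size) and act as S_4 × S_3 within it; |Aut| = 144.

S_4 × S_3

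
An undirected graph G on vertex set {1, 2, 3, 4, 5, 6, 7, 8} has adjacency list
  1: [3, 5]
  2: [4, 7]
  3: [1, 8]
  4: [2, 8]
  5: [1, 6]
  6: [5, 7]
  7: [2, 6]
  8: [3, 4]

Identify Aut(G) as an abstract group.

D_8

Every vertex has degree 2 and the graph is connected, so G is the 8-cycle C_8. The automorphisms of the 8-cycle are exactly the symmetries of a regular 8-gon: the dihedral group D_8, |D_8| = 16.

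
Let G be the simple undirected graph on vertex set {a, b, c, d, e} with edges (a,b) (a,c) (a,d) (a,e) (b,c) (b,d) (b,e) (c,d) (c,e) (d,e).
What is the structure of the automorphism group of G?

All 5 vertices are pairwise adjacent: G = K_5. Any permutation of the 5 vertices preserves K_5, so Aut(K_5) = S_5 of order 5! = 120.

the symmetric group on 5 letters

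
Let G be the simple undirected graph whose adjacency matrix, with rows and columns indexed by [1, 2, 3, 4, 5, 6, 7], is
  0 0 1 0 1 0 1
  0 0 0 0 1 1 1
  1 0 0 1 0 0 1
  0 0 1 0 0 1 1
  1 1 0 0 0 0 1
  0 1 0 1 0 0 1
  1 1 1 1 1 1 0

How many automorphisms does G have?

12

Vertex 7 is the unique vertex of degree 6; the remaining 6 vertices each have degree 3 and induce a cycle, so G is the wheel on 7 vertices with hub 7. With the hub fixed, the remaining symmetry is that of the rim cycle C_6, giving the dihedral group D_6.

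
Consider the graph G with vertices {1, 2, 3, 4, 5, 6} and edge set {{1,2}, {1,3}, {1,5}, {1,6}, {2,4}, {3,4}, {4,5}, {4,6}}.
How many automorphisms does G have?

48

The vertices split by degree into {1, 4} (degree 4) and {2, 3, 5, 6} (degree 2); every edge runs between the two parts, so G is the complete bipartite graph K_{2,4}. The parts have unequal sizes, so no automorphism swaps them; each part is permuted independently, giving S_2 × S_4 of order 2!·4! = 48.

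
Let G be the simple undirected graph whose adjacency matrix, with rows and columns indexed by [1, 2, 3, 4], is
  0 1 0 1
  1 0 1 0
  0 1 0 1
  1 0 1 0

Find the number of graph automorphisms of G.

8

G is 2-regular and bipartite with parts {2, 4} and {1, 3} (each part is independent and every cross-pair is an edge), so G = K_{2,2}. Aut(K_{2,2}) is the wreath product S_2 ≀ Z_2: permute within each part, then optionally swap the parts; |Aut| = 2·(2!)² = 8.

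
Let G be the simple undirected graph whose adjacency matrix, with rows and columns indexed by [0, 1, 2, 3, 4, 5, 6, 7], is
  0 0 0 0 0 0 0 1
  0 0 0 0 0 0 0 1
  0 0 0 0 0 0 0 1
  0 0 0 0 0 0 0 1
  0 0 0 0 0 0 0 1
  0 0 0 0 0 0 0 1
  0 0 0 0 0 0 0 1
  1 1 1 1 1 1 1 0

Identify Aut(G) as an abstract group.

the symmetric group on 7 letters

Vertex 7 has degree 7 and every other vertex has degree 1, so G is the star K_{1,7} with centre 7. Any automorphism fixes the centre and permutes the 7 leaves freely, so Aut(G) ≅ S_7 of order 7! = 5040.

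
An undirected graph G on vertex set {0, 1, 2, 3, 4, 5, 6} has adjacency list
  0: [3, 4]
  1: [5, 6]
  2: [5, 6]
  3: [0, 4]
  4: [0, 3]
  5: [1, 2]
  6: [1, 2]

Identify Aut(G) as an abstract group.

G has two connected components, {1, 2, 5, 6} and {0, 3, 4}; each is 2-regular, so G = C_4 ⊔ C_3. No automorphism exchanges components of different sizes, hence Aut(G) is the direct product D_3 × D_4, order 48.

D_3 × D_4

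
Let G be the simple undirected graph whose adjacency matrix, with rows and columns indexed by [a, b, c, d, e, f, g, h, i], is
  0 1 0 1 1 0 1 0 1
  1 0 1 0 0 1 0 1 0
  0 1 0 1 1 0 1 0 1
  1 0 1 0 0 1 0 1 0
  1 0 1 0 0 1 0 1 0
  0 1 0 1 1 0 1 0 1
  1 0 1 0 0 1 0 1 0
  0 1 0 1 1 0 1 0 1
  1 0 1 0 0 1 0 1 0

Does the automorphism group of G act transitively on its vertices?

No

Automorphisms preserve degree, but G has vertices of degree 4 and vertices of degree 5; no automorphism maps one to the other, so G is not vertex-transitive.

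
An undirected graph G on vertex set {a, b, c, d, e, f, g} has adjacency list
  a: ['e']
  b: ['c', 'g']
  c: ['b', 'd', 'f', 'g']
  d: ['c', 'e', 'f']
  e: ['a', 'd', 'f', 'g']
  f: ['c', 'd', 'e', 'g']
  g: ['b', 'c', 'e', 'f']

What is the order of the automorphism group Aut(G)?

Degrees alone do not determine every vertex (e.g. c and e both have degree 4), but their neighbour-degree multisets differ: N(c) has degrees [2, 3, 4, 4] while N(e) has degrees [1, 3, 4, 4]. Repeating this refinement separates all vertices, so the only automorphism is the identity.

1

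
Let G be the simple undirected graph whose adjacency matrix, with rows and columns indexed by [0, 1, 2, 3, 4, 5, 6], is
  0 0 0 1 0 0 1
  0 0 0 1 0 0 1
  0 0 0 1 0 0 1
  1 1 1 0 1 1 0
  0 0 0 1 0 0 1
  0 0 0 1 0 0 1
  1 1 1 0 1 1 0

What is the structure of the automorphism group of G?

The vertices split by degree into {3, 6} (degree 5) and {0, 1, 2, 4, 5} (degree 2); every edge runs between the two parts, so G is the complete bipartite graph K_{2,5}. The parts have unequal sizes, so no automorphism swaps them; each part is permuted independently, giving S_2 × S_5 of order 2!·5! = 240.

S_2 × S_5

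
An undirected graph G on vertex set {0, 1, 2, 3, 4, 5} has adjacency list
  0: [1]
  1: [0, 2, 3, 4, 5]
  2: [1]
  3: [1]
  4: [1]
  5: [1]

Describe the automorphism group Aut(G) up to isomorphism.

Vertex 1 has degree 5 and every other vertex has degree 1, so G is the star K_{1,5} with centre 1. The 5 leaves are pairwise interchangeable while the centre is fixed, giving Aut(G) = S_5.

S_5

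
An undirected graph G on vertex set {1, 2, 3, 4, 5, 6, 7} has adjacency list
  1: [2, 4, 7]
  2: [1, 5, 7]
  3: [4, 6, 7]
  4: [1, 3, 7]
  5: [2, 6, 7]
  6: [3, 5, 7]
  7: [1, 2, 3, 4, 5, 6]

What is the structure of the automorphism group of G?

Vertex 7 is the unique vertex of degree 6; the remaining 6 vertices each have degree 3 and induce a cycle, so G is the wheel on 7 vertices with hub 7. With the hub fixed, the remaining symmetry is that of the rim cycle C_6, giving the dihedral group D_6.

the dihedral group of order 12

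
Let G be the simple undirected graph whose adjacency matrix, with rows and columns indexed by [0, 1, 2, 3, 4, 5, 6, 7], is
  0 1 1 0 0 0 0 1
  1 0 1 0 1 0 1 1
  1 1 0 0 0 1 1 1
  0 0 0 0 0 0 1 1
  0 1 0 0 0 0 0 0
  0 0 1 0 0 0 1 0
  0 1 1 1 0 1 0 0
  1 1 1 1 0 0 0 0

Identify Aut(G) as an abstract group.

Degrees alone do not determine every vertex (e.g. 1 and 2 both have degree 5), but their neighbour-degree multisets differ: N(1) has degrees [1, 3, 4, 4, 5] while N(2) has degrees [2, 3, 4, 4, 5]. Repeating this refinement separates all vertices, so the only automorphism is the identity.

1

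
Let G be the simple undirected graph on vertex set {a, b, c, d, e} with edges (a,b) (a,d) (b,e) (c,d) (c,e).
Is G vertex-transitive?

Yes

G is 2-regular and connected on 5 vertices, i.e. the cycle C_5. The automorphisms of the 5-cycle are exactly the symmetries of a regular 5-gon: the dihedral group D_5, |D_5| = 10. Under this action every vertex can be carried to every other, so G is vertex-transitive.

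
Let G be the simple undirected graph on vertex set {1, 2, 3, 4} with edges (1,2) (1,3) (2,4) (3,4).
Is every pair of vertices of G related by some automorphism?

Yes

G is 2-regular and bipartite with parts {1, 4} and {2, 3} (each part is independent and every cross-pair is an edge), so G = K_{2,2}. Each part can be permuted independently (S_2 × S_2) and the two equal-size parts can also be swapped, giving (S_2 × S_2) ⋊ Z_2 of order 2·(2!)² = 8. Under this action every vertex can be carried to every other, so G is vertex-transitive.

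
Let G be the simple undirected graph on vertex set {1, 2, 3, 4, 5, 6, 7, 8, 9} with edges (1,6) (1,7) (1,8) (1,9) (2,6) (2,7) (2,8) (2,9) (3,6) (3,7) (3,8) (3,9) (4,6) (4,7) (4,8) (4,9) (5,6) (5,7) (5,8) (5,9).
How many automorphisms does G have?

2880

The vertices split by degree into {6, 7, 8, 9} (degree 5) and {1, 2, 3, 4, 5} (degree 4); every edge runs between the two parts, so G is the complete bipartite graph K_{4,5}. Automorphisms preserve the bipartition setwise (since the parts differ in size) and act as S_4 × S_5 within it; |Aut| = 2880.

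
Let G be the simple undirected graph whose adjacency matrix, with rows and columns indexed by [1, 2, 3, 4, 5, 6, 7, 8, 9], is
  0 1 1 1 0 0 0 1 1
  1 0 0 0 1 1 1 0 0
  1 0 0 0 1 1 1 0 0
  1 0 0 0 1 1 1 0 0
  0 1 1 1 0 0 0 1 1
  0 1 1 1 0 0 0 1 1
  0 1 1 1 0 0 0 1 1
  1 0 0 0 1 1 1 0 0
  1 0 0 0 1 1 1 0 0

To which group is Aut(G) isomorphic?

S_4 × S_5

The vertices split by degree into {1, 5, 6, 7} (degree 5) and {2, 3, 4, 8, 9} (degree 4); every edge runs between the two parts, so G is the complete bipartite graph K_{4,5}. The parts have unequal sizes, so no automorphism swaps them; each part is permuted independently, giving S_4 × S_5 of order 4!·5! = 2880.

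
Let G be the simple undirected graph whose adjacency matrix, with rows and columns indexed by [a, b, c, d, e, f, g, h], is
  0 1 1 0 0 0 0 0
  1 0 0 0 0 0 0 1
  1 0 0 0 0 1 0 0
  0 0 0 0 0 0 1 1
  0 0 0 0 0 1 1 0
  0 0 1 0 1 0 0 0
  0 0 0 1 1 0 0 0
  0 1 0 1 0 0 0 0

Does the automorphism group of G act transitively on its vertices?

Yes

G is 2-regular and connected on 8 vertices, i.e. the cycle C_8. C_8 has 8 rotations and 8 reflections, so Aut(C_8) ≅ D_8 of order 16. This group acts transitively on the 8 vertices.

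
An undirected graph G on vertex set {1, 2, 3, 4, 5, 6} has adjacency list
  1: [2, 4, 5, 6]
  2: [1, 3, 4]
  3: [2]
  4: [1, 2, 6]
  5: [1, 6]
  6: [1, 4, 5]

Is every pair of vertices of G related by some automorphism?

No

Vertex 1 is the only vertex of degree 4, so every automorphism fixes it; G is not vertex-transitive.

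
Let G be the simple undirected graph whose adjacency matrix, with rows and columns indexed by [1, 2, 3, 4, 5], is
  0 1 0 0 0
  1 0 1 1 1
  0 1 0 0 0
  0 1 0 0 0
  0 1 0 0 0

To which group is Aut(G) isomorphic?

Vertex 2 has degree 4 and every other vertex has degree 1, so G is the star K_{1,4} with centre 2. Any automorphism fixes the centre and permutes the 4 leaves freely, so Aut(G) ≅ S_4 of order 4! = 24.

S_4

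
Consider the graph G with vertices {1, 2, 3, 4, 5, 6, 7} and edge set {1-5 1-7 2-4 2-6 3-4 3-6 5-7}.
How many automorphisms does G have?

G has two connected components, {2, 3, 4, 6} and {1, 5, 7}; each is 2-regular, so G = C_4 ⊔ C_3. No automorphism exchanges components of different sizes, hence Aut(G) is the direct product D_4 × D_3, order 48.

48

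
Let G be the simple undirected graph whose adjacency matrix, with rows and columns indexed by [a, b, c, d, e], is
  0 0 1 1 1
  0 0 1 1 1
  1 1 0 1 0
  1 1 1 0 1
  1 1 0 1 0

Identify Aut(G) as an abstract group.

Vertex d is the unique vertex of degree 4; the remaining 4 vertices each have degree 3 and induce a cycle, so G is the wheel on 5 vertices with hub d. Every automorphism fixes the hub and acts on the rim 4-cycle, so Aut(G) ≅ Aut(C_4) = D_4 of order 8.

D_4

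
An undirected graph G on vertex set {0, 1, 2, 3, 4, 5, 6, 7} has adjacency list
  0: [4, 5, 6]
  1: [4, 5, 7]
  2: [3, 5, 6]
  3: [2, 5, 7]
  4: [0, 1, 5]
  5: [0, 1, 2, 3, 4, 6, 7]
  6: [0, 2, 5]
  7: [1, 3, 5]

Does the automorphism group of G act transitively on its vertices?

Vertex 5 is the only vertex of degree 7, so every automorphism fixes it; G is not vertex-transitive.

No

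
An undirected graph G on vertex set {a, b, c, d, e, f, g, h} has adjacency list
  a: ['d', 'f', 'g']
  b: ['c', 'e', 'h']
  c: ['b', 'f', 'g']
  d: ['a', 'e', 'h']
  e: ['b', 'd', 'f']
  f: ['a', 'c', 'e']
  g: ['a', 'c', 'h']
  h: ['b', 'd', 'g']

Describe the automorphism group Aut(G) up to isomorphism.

G is 3-regular and bipartite on 2^3 = 8 vertices with girth 4; it is the hypercube graph Q_3. Aut(Q_3) consists of the signed permutations of the 3 coordinate axes: 3! permutations times 2^3 sign flips, so |Aut| = 2^3·3! = 48.

the hyperoctahedral group B_3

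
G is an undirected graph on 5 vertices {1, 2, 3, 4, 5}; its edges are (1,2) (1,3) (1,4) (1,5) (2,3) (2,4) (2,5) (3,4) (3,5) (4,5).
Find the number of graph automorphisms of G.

Every vertex has degree 4, so G is the complete graph K_5. Any permutation of the 5 vertices preserves K_5, so Aut(K_5) = S_5 of order 5! = 120.

120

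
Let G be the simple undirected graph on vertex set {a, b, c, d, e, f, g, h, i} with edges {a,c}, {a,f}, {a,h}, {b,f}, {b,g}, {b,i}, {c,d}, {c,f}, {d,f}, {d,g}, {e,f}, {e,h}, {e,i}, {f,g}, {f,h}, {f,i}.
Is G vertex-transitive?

No

Vertex f is the only vertex of degree 8, so every automorphism fixes it; G is not vertex-transitive.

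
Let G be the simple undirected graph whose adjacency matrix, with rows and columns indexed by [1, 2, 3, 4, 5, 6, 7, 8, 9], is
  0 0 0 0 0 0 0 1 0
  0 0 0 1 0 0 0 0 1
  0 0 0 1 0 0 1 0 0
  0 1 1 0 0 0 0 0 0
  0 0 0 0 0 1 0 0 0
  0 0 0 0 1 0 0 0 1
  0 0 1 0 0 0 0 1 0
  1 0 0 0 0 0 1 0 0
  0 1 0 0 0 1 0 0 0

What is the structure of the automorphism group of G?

The degree sequence is [1, 2, 2, 2, 1, 2, 2, 2, 2]; the two degree-1 vertices 1 and 5 are the ends of a path, so G = P_9. The only nontrivial automorphism of a path is the end-to-end reflection, so Aut(G) ≅ Z_2.

the cyclic group of order 2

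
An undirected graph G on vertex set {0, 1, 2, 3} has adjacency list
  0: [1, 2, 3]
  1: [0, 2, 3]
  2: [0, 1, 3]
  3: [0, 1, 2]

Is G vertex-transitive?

All 4 vertices are pairwise adjacent: G = K_4. Any permutation of the 4 vertices preserves K_4, so Aut(K_4) = S_4 of order 4! = 24. Under this action every vertex can be carried to every other, so G is vertex-transitive.

Yes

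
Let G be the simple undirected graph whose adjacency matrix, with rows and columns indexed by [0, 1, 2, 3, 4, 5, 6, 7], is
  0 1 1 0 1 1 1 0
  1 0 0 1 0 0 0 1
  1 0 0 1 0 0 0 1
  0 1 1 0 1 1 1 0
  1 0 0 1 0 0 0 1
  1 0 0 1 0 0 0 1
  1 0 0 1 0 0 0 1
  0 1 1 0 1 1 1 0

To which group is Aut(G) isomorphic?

S_3 × S_5

The vertices split by degree into {0, 3, 7} (degree 5) and {1, 2, 4, 5, 6} (degree 3); every edge runs between the two parts, so G is the complete bipartite graph K_{3,5}. The parts have unequal sizes, so no automorphism swaps them; each part is permuted independently, giving S_3 × S_5 of order 3!·5! = 720.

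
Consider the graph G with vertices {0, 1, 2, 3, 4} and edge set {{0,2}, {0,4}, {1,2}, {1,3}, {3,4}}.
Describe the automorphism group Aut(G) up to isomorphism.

D_5

G is 2-regular and connected on 5 vertices, i.e. the cycle C_5. The automorphisms of the 5-cycle are exactly the symmetries of a regular 5-gon: the dihedral group D_5, |D_5| = 10.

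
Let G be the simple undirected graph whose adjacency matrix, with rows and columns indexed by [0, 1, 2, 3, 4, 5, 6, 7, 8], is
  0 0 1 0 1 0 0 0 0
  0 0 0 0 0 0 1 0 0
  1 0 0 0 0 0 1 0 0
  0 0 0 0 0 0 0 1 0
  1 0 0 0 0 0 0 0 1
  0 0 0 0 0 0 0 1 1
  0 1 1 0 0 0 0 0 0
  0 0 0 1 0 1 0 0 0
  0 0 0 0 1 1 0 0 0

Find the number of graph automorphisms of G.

2

The degree sequence is [2, 1, 2, 1, 2, 2, 2, 2, 2]; the two degree-1 vertices 1 and 3 are the ends of a path, so G = P_9. The only nontrivial automorphism of a path is the end-to-end reflection, so Aut(G) ≅ Z_2.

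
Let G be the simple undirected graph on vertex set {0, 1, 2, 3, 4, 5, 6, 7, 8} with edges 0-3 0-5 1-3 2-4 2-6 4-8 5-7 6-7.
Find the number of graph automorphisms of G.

2

The degree sequence is [2, 1, 2, 2, 2, 2, 2, 2, 1]; the two degree-1 vertices 1 and 8 are the ends of a path, so G = P_9. The only nontrivial automorphism of a path is the end-to-end reflection, so Aut(G) ≅ Z_2.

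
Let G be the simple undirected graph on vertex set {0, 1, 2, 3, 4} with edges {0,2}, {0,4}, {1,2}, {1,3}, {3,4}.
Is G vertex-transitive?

Yes

G is 2-regular and connected on 5 vertices, i.e. the cycle C_5. The automorphisms of the 5-cycle are exactly the symmetries of a regular 5-gon: the dihedral group D_5, |D_5| = 10. Under this action every vertex can be carried to every other, so G is vertex-transitive.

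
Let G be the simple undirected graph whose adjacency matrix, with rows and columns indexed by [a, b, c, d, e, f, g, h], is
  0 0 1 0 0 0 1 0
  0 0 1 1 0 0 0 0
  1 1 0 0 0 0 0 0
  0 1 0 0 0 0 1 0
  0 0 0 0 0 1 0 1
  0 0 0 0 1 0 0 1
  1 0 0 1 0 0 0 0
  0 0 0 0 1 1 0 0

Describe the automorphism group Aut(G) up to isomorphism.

D_5 × D_3

G has two connected components, {a, b, c, d, g} and {e, f, h}; each is 2-regular, so G = C_5 ⊔ C_3. No automorphism exchanges components of different sizes, hence Aut(G) is the direct product D_5 × D_3, order 60.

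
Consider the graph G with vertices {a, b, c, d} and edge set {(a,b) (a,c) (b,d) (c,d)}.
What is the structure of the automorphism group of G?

G is 2-regular and bipartite on 2^2 = 4 vertices with girth 4; it is the hypercube graph Q_2. Aut(Q_2) consists of the signed permutations of the 2 coordinate axes: 2! permutations times 2^2 sign flips, so |Aut| = 2^2·2! = 8.

Z_2^2 ⋊ S_2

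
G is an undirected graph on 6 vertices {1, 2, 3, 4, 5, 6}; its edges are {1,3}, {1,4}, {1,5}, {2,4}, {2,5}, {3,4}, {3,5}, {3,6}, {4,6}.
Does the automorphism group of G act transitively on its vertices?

Automorphisms preserve degree, but G has vertices of degree 2 and vertices of degree 4; no automorphism maps one to the other, so G is not vertex-transitive.

No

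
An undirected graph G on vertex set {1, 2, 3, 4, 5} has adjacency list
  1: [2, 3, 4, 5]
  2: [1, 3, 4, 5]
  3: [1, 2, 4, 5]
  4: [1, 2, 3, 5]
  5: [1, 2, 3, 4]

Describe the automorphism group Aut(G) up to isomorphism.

Every vertex has degree 4, so G is the complete graph K_5. Every bijection on the vertex set is an automorphism of K_5; hence Aut(K_5) ≅ S_5, order 120.

the symmetric group on 5 letters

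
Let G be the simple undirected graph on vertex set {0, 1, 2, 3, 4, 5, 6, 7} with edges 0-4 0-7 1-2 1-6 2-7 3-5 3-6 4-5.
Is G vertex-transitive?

Every vertex has degree 2 and the graph is connected, so G is the 8-cycle C_8. The automorphisms of the 8-cycle are exactly the symmetries of a regular 8-gon: the dihedral group D_8, |D_8| = 16. Under this action every vertex can be carried to every other, so G is vertex-transitive.

Yes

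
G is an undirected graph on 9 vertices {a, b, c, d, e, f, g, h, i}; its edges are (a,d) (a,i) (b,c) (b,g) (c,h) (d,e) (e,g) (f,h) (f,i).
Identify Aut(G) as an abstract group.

the dihedral group of order 18

Every vertex has degree 2 and the graph is connected, so G is the 9-cycle C_9. C_9 has 9 rotations and 9 reflections, so Aut(C_9) ≅ D_9 of order 18.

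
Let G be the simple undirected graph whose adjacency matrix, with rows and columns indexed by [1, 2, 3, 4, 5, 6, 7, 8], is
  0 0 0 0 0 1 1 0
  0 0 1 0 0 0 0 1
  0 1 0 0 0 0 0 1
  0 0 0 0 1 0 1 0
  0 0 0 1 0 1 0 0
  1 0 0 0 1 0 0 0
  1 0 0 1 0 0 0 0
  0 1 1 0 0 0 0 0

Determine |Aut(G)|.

G has two connected components, {1, 4, 5, 6, 7} and {2, 3, 8}; each is 2-regular, so G = C_5 ⊔ C_3. No automorphism exchanges components of different sizes, hence Aut(G) is the direct product D_5 × D_3, order 60.

60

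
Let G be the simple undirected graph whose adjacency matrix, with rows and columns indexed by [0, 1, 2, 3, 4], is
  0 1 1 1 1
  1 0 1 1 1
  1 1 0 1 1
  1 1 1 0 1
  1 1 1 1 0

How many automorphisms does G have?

All 5 vertices are pairwise adjacent: G = K_5. Any permutation of the 5 vertices preserves K_5, so Aut(K_5) = S_5 of order 5! = 120.

120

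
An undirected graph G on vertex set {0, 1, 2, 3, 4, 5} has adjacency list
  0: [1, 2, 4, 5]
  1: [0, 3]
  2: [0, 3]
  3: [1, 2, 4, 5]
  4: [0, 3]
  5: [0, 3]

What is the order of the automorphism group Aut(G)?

The vertices split by degree into {0, 3} (degree 4) and {1, 2, 4, 5} (degree 2); every edge runs between the two parts, so G is the complete bipartite graph K_{2,4}. Automorphisms preserve the bipartition setwise (since the parts differ in size) and act as S_2 × S_4 within it; |Aut| = 48.

48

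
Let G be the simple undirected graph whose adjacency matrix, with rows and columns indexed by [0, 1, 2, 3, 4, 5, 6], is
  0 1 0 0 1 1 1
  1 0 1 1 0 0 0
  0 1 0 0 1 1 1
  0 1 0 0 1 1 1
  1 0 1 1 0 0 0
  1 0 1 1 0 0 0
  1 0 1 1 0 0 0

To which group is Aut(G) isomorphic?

The vertices split by degree into {0, 2, 3} (degree 4) and {1, 4, 5, 6} (degree 3); every edge runs between the two parts, so G is the complete bipartite graph K_{3,4}. The parts have unequal sizes, so no automorphism swaps them; each part is permuted independently, giving S_3 × S_4 of order 3!·4! = 144.

S_3 × S_4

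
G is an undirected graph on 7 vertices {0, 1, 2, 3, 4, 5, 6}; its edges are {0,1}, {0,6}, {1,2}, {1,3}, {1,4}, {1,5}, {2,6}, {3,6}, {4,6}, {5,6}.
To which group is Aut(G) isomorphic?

The vertices split by degree into {1, 6} (degree 5) and {0, 2, 3, 4, 5} (degree 2); every edge runs between the two parts, so G is the complete bipartite graph K_{2,5}. The parts have unequal sizes, so no automorphism swaps them; each part is permuted independently, giving S_2 × S_5 of order 2!·5! = 240.

S_2 × S_5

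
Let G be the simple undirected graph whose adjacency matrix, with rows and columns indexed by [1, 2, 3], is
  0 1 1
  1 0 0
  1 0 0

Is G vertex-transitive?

No

Vertex 1 is the only vertex of degree 2, so every automorphism fixes it; G is not vertex-transitive.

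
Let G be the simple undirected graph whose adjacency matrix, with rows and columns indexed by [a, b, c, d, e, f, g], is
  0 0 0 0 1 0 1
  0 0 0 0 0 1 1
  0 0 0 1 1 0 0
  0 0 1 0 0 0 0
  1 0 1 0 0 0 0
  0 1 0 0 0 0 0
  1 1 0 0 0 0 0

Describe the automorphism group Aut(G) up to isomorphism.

Z_2

The degree sequence is [2, 2, 2, 1, 2, 1, 2]; the two degree-1 vertices d and f are the ends of a path, so G = P_7. A path has exactly one nontrivial symmetry — reversal — giving Aut(G) of order 2.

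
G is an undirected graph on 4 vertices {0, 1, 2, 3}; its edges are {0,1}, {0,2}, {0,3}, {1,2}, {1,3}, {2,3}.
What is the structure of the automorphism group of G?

S_4

All 4 vertices are pairwise adjacent: G = K_4. Every bijection on the vertex set is an automorphism of K_4; hence Aut(K_4) ≅ S_4, order 24.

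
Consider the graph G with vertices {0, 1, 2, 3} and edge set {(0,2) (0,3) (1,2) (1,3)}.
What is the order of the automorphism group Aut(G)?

Every vertex has degree 2 and the graph is connected, so G is the 4-cycle C_4. C_4 has 4 rotations and 4 reflections, so Aut(C_4) ≅ D_4 of order 8.

8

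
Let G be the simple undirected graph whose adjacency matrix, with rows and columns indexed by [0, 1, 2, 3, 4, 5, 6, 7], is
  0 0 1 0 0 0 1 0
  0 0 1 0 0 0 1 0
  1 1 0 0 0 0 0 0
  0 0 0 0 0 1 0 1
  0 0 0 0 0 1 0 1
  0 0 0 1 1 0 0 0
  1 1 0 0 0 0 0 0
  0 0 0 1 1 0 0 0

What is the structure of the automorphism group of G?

D_4 ≀ Z_2

G has two connected components, {3, 4, 5, 7} and {0, 1, 2, 6}; each is 2-regular, so G = C_4 ⊔ C_4. Aut of a disjoint union of two copies of C_4 is the wreath product D_4 ≀ Z_2, of order 2·8² = 128.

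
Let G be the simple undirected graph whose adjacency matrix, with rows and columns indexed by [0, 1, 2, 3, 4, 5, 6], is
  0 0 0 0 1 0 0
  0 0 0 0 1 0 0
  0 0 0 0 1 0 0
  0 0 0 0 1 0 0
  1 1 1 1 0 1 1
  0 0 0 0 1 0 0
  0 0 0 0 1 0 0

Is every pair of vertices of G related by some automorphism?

No

Vertex 4 is the only vertex of degree 6, so every automorphism fixes it; G is not vertex-transitive.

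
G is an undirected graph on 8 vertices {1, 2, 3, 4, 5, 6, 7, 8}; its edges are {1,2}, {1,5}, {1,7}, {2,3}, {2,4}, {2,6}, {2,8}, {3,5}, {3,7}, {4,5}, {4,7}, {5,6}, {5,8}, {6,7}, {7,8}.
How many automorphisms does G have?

The vertices split by degree into {2, 5, 7} (degree 5) and {1, 3, 4, 6, 8} (degree 3); every edge runs between the two parts, so G is the complete bipartite graph K_{3,5}. Automorphisms preserve the bipartition setwise (since the parts differ in size) and act as S_5 × S_3 within it; |Aut| = 720.

720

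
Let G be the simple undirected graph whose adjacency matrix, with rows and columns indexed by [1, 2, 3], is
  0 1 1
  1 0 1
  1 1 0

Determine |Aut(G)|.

All 3 vertices are pairwise adjacent: G = K_3. Every bijection on the vertex set is an automorphism of K_3; hence Aut(K_3) ≅ S_3, order 6.

6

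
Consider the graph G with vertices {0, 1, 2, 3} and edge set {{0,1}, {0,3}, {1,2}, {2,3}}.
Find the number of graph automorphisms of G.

G is 2-regular and bipartite with parts {1, 3} and {0, 2} (each part is independent and every cross-pair is an edge), so G = K_{2,2}. Each part can be permuted independently (S_2 × S_2) and the two equal-size parts can also be swapped, giving (S_2 × S_2) ⋊ Z_2 of order 2·(2!)² = 8.

8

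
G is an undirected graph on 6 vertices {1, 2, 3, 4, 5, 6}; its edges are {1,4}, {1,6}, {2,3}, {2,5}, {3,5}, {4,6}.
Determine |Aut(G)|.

72

G has two connected components, {2, 3, 5} and {1, 4, 6}; each is 2-regular, so G = C_3 ⊔ C_3. With two isomorphic components, Aut(G) = Aut(C_3) ≀ S_2 = (D_3 × D_3) ⋊ Z_2: permute each cycle by D_3, then optionally swap the two cycles. Order 2·(2·3)² = 72.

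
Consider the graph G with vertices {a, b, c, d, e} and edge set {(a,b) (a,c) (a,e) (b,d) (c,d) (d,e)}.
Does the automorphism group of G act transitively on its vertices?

Automorphisms preserve degree, but G has vertices of degree 2 and vertices of degree 3; no automorphism maps one to the other, so G is not vertex-transitive.

No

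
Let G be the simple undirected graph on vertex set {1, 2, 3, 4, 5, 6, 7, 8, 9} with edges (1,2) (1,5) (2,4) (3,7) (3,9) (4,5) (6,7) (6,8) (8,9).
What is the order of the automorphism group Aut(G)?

80

G has two connected components, {3, 6, 7, 8, 9} and {1, 2, 4, 5}; each is 2-regular, so G = C_5 ⊔ C_4. No automorphism exchanges components of different sizes, hence Aut(G) is the direct product D_5 × D_4, order 80.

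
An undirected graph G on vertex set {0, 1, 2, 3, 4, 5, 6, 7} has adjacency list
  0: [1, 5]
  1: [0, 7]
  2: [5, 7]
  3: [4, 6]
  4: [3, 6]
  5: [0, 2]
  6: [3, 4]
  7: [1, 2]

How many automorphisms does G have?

G has two connected components, {0, 1, 2, 5, 7} and {3, 4, 6}; each is 2-regular, so G = C_5 ⊔ C_3. The components are non-isomorphic (different sizes), so Aut(G) = Aut(C_3) × Aut(C_5) = D_3 × D_5 of order 6·10 = 60.

60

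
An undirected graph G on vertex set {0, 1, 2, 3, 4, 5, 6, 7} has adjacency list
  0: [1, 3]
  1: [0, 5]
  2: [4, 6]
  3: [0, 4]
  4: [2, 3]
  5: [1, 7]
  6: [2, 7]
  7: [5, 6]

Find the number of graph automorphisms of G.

G is 2-regular and connected on 8 vertices, i.e. the cycle C_8. The automorphisms of the 8-cycle are exactly the symmetries of a regular 8-gon: the dihedral group D_8, |D_8| = 16.

16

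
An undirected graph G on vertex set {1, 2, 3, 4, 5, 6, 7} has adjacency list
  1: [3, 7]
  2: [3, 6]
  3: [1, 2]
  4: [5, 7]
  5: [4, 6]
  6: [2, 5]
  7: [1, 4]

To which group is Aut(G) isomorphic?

Every vertex has degree 2 and the graph is connected, so G is the 7-cycle C_7. The automorphisms of the 7-cycle are exactly the symmetries of a regular 7-gon: the dihedral group D_7, |D_7| = 14.

D_7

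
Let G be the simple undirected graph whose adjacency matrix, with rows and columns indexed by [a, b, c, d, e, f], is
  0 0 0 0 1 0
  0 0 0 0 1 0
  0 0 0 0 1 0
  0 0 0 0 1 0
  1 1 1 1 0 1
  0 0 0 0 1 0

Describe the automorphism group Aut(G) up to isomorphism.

Vertex e has degree 5 and every other vertex has degree 1, so G is the star K_{1,5} with centre e. Any automorphism fixes the centre and permutes the 5 leaves freely, so Aut(G) ≅ S_5 of order 5! = 120.

S_5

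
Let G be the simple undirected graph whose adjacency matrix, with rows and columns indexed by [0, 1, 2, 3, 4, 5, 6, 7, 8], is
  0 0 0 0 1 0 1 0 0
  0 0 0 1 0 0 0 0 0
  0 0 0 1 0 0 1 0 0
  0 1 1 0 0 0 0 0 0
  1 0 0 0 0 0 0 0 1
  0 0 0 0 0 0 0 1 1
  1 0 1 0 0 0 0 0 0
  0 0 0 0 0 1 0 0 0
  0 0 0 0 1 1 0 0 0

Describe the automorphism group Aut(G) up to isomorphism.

Z_2

The degree sequence is [2, 1, 2, 2, 2, 2, 2, 1, 2]; the two degree-1 vertices 1 and 7 are the ends of a path, so G = P_9. A path has exactly one nontrivial symmetry — reversal — giving Aut(G) of order 2.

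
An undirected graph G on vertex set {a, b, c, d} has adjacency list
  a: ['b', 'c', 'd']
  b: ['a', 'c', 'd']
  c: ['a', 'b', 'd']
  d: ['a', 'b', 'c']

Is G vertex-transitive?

Yes

All 4 vertices are pairwise adjacent: G = K_4. Any permutation of the 4 vertices preserves K_4, so Aut(K_4) = S_4 of order 4! = 24. This group acts transitively on the 4 vertices.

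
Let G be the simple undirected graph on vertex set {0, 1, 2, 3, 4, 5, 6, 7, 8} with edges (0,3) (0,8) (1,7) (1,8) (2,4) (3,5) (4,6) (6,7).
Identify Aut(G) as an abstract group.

the cyclic group of order 2

The degree sequence is [2, 2, 1, 2, 2, 1, 2, 2, 2]; the two degree-1 vertices 2 and 5 are the ends of a path, so G = P_9. A path has exactly one nontrivial symmetry — reversal — giving Aut(G) of order 2.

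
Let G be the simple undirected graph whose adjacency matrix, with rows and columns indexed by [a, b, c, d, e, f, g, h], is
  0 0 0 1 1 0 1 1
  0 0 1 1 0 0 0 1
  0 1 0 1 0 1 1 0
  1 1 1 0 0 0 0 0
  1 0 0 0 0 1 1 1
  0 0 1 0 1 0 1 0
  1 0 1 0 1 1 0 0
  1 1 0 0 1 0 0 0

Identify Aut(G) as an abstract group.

The degree sequence is [4, 3, 4, 3, 4, 3, 4, 3]. Checking the degree-preserving permutations of the vertex set shows that none except the identity preserves every edge, so Aut(G) is trivial.

1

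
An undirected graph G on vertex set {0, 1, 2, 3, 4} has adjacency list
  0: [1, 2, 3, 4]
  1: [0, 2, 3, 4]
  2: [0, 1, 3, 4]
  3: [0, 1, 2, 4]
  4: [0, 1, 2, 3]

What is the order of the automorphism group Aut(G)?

Every vertex has degree 4, so G is the complete graph K_5. Any permutation of the 5 vertices preserves K_5, so Aut(K_5) = S_5 of order 5! = 120.

120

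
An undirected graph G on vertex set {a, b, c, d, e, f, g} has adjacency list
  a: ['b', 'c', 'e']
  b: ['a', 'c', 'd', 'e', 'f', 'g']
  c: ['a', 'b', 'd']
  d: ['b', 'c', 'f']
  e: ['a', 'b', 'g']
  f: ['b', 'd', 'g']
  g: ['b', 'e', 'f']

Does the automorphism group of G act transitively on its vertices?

Vertex b is the only vertex of degree 6, so every automorphism fixes it; G is not vertex-transitive.

No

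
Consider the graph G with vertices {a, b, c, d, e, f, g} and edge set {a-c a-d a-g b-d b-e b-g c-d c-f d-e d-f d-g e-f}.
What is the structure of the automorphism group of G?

Vertex d is the unique vertex of degree 6; the remaining 6 vertices each have degree 3 and induce a cycle, so G is the wheel on 7 vertices with hub d. With the hub fixed, the remaining symmetry is that of the rim cycle C_6, giving the dihedral group D_6.

D_6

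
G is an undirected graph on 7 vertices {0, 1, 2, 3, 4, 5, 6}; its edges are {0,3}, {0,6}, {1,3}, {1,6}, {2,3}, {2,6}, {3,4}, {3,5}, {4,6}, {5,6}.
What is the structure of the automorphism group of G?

S_2 × S_5

The vertices split by degree into {3, 6} (degree 5) and {0, 1, 2, 4, 5} (degree 2); every edge runs between the two parts, so G is the complete bipartite graph K_{2,5}. Automorphisms preserve the bipartition setwise (since the parts differ in size) and act as S_2 × S_5 within it; |Aut| = 240.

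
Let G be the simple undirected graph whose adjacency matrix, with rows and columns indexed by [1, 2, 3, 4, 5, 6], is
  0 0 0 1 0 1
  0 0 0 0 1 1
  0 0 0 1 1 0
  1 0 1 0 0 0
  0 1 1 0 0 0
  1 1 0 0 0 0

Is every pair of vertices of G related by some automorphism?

Yes

G is 2-regular and connected on 6 vertices, i.e. the cycle C_6. C_6 has 6 rotations and 6 reflections, so Aut(C_6) ≅ D_6 of order 12. Under this action every vertex can be carried to every other, so G is vertex-transitive.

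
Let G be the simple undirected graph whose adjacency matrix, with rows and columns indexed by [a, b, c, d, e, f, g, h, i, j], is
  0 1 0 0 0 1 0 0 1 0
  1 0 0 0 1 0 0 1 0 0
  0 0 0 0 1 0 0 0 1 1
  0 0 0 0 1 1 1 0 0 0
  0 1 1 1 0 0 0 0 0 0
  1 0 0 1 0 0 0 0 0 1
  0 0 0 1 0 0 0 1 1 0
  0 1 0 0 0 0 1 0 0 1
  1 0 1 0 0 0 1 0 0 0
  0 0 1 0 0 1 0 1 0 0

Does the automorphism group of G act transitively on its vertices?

Yes

G is 3-regular on 10 vertices with no triangles and no 4-cycles (girth 5): this is the Petersen graph. It is a classical fact that the Petersen graph has automorphism group S_5 (order 120), arising from its description as the Kneser graph K(5,2). This group acts transitively on the 10 vertices.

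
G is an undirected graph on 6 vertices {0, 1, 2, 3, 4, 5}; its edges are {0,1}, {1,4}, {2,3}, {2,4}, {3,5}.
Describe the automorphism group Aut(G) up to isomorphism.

the cyclic group of order 2

The degree sequence is [1, 2, 2, 2, 2, 1]; the two degree-1 vertices 0 and 5 are the ends of a path, so G = P_6. The only nontrivial automorphism of a path is the end-to-end reflection, so Aut(G) ≅ Z_2.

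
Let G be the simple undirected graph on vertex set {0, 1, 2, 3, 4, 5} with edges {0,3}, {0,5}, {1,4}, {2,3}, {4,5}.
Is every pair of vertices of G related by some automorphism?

Automorphisms preserve degree, but G has vertices of degree 1 and vertices of degree 2; no automorphism maps one to the other, so G is not vertex-transitive.

No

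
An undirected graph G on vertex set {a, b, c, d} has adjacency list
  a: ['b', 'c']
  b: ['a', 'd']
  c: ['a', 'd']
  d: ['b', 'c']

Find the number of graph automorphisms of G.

8

Every vertex has degree 2 and the graph is connected, so G is the 4-cycle C_4. The automorphisms of the 4-cycle are exactly the symmetries of a regular 4-gon: the dihedral group D_4, |D_4| = 8.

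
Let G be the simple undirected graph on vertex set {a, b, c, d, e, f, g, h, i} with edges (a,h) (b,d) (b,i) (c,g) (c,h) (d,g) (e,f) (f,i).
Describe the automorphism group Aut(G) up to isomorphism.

C_2

The degree sequence is [1, 2, 2, 2, 1, 2, 2, 2, 2]; the two degree-1 vertices a and e are the ends of a path, so G = P_9. A path has exactly one nontrivial symmetry — reversal — giving Aut(G) of order 2.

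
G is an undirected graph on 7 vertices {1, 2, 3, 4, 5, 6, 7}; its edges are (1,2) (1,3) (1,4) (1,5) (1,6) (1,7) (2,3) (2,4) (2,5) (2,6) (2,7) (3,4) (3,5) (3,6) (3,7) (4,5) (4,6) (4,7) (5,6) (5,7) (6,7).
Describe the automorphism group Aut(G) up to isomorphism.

Every vertex has degree 6, so G is the complete graph K_7. Any permutation of the 7 vertices preserves K_7, so Aut(K_7) = S_7 of order 7! = 5040.

S_7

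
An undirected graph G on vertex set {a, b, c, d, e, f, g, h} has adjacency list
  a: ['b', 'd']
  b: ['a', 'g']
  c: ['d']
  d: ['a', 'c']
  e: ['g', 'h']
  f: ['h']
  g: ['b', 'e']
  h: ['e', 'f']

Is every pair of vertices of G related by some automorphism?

Automorphisms preserve degree, but G has vertices of degree 1 and vertices of degree 2; no automorphism maps one to the other, so G is not vertex-transitive.

No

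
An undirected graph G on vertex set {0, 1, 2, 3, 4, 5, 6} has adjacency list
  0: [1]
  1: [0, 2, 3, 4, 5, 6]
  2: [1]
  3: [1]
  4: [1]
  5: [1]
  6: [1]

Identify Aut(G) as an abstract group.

Vertex 1 has degree 6 and every other vertex has degree 1, so G is the star K_{1,6} with centre 1. The 6 leaves are pairwise interchangeable while the centre is fixed, giving Aut(G) = S_6.

S_6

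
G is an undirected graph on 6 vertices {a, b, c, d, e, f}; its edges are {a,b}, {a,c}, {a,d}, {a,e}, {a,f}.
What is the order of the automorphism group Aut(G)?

120

Vertex a has degree 5 and every other vertex has degree 1, so G is the star K_{1,5} with centre a. The 5 leaves are pairwise interchangeable while the centre is fixed, giving Aut(G) = S_5.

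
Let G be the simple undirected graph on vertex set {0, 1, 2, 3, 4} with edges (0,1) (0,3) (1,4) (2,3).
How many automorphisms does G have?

2

The degree sequence is [2, 2, 1, 2, 1]; the two degree-1 vertices 2 and 4 are the ends of a path, so G = P_5. A path has exactly one nontrivial symmetry — reversal — giving Aut(G) of order 2.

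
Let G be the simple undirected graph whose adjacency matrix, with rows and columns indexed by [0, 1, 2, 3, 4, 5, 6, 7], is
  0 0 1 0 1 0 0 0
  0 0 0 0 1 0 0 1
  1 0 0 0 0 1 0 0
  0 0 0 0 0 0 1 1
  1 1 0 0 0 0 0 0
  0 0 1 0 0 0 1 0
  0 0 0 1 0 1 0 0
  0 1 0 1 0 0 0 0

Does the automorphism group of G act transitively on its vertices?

G is 2-regular and connected on 8 vertices, i.e. the cycle C_8. The automorphisms of the 8-cycle are exactly the symmetries of a regular 8-gon: the dihedral group D_8, |D_8| = 16. This group acts transitively on the 8 vertices.

Yes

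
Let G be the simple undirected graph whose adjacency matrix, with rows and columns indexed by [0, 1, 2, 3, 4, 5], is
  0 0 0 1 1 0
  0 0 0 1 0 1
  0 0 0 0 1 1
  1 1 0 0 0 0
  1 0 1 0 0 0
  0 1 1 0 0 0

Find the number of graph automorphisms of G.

12

Every vertex has degree 2 and the graph is connected, so G is the 6-cycle C_6. C_6 has 6 rotations and 6 reflections, so Aut(C_6) ≅ D_6 of order 12.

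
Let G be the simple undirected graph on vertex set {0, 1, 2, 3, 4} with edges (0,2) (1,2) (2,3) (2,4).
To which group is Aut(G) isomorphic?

the symmetric group on 4 letters

Vertex 2 has degree 4 and every other vertex has degree 1, so G is the star K_{1,4} with centre 2. The 4 leaves are pairwise interchangeable while the centre is fixed, giving Aut(G) = S_4.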